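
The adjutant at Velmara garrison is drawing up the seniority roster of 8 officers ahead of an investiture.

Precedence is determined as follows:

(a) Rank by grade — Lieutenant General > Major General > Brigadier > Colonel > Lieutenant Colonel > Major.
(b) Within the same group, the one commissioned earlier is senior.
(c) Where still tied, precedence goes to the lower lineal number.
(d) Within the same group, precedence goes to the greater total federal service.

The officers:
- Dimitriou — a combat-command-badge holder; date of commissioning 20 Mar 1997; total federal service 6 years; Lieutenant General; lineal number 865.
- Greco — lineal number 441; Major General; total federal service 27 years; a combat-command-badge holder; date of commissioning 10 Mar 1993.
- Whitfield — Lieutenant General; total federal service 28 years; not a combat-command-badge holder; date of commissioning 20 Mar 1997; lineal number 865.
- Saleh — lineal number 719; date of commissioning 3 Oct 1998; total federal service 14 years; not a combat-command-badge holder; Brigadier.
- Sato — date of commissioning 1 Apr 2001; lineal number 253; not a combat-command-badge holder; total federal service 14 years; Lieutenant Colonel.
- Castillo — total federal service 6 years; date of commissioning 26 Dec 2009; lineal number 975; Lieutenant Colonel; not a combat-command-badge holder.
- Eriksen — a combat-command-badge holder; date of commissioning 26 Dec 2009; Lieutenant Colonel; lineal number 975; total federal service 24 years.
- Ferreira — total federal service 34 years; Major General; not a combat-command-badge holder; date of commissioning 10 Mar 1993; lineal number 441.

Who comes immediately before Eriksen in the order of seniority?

By grade: Whitfield and Dimitriou (Lieutenant General); then Ferreira and Greco (Major General); then Saleh (Brigadier); then Sato, Eriksen and Castillo (Lieutenant Colonel).
Whitfield and Dimitriou both have date of commissioning 20 Mar 1997, so the next rule applies.
Whitfield and Dimitriou both have lineal number 865, so the next rule applies.
Among Whitfield and Dimitriou, by total federal service (higher first): Whitfield (28 years) before Dimitriou (6 years).
Ferreira and Greco both have date of commissioning 10 Mar 1993, so the next rule applies.
Ferreira and Greco both have lineal number 441, so the next rule applies.
Among Ferreira and Greco, by total federal service (higher first): Ferreira (34 years) before Greco (27 years).
Among Sato, Eriksen and Castillo, by date of commissioning (earlier first): Sato (1 Apr 2001) before Eriksen and Castillo (26 Dec 2009).
Eriksen and Castillo both have lineal number 975, so the next rule applies.
Among Eriksen and Castillo, by total federal service (higher first): Eriksen (24 years) before Castillo (6 years).
Order: Whitfield, Dimitriou, Ferreira, Greco, Saleh, Sato, Eriksen, Castillo.

Sato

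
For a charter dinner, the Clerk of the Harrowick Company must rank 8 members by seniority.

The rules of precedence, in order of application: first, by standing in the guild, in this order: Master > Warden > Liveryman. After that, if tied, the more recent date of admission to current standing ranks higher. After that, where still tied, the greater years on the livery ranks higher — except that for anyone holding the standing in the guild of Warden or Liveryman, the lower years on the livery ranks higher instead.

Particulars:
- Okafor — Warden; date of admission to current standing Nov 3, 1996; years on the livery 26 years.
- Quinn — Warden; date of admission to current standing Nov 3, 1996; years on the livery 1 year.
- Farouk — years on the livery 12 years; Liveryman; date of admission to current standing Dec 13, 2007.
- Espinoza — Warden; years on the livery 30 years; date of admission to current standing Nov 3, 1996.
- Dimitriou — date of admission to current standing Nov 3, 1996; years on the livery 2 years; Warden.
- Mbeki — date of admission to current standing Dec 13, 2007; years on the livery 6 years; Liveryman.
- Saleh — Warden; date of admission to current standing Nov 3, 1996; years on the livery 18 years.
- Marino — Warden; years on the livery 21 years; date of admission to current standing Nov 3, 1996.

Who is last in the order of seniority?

Farouk

By standing in the guild: Quinn, Dimitriou, Saleh, Marino, Okafor and Espinoza (Warden); then Mbeki and Farouk (Liveryman).
Quinn, Dimitriou, Saleh, Marino, Okafor and Espinoza all have date of admission to current standing Nov 3, 1996, so the next rule applies.
Among Quinn, Dimitriou, Saleh, Marino, Okafor and Espinoza, by years on the livery (lower first) (reversed rule for this group): Quinn (1 year) before Dimitriou (2 years) before Saleh (18 years) before Marino (21 years) before Okafor (26 years) before Espinoza (30 years).
Mbeki and Farouk both have date of admission to current standing Dec 13, 2007, so the next rule applies.
Among Mbeki and Farouk, by years on the livery (lower first) (reversed rule for this group): Mbeki (6 years) before Farouk (12 years).
Order: Quinn, Dimitriou, Saleh, Marino, Okafor, Espinoza, Mbeki, Farouk.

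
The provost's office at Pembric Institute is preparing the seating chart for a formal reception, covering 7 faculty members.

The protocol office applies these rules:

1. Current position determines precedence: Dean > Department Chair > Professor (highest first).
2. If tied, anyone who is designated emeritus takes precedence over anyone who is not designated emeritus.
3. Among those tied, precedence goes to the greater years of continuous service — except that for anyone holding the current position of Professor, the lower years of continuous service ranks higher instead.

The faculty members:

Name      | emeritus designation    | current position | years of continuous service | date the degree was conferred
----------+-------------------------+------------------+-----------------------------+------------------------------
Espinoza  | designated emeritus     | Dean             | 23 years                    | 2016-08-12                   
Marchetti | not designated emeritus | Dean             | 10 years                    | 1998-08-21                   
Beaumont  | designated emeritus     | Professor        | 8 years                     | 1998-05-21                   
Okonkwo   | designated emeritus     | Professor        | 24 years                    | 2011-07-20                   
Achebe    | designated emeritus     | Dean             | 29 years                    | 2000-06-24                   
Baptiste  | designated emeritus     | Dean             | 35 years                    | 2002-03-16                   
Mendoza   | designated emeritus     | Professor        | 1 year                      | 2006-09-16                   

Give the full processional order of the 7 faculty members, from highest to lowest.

By current position: Baptiste, Achebe, Espinoza and Marchetti (Dean); then Mendoza, Beaumont and Okonkwo (Professor).
Among Baptiste, Achebe, Espinoza and Marchetti, designated emeritus before not designated emeritus: Baptiste, Achebe and Espinoza (designated emeritus) before Marchetti (not designated emeritus).
Among Baptiste, Achebe and Espinoza, by years of continuous service (higher first): Baptiste (35 years) before Achebe (29 years) before Espinoza (23 years).
Mendoza, Beaumont and Okonkwo are each designated emeritus, so the next rule applies.
Among Mendoza, Beaumont and Okonkwo, by years of continuous service (lower first) (reversed rule for this group): Mendoza (1 year) before Beaumont (8 years) before Okonkwo (24 years).
Full order: Baptiste, Achebe, Espinoza, Marchetti, Mendoza, Beaumont, Okonkwo.

Baptiste, Achebe, Espinoza, Marchetti, Mendoza, Beaumont, Okonkwo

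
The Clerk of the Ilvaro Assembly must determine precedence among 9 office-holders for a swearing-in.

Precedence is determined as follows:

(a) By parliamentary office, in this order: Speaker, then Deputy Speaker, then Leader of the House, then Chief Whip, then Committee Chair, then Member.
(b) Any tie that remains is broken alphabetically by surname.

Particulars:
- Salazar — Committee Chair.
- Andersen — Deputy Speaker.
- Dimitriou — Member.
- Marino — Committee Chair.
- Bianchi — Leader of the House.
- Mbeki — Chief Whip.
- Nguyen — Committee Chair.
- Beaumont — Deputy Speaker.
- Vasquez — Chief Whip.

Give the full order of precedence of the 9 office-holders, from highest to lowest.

Andersen, Beaumont, Bianchi, Mbeki, Vasquez, Marino, Nguyen, Salazar, Dimitriou

By parliamentary office: Andersen and Beaumont (Deputy Speaker); then Bianchi (Leader of the House); then Mbeki and Vasquez (Chief Whip); then Marino, Nguyen and Salazar (Committee Chair); then Dimitriou (Member).
Among Andersen and Beaumont, alphabetically by surname: Andersen before Beaumont.
Among Mbeki and Vasquez, alphabetically by surname: Mbeki before Vasquez.
Among Marino, Nguyen and Salazar, alphabetically by surname: Marino before Nguyen before Salazar.
Full order: Andersen, Beaumont, Bianchi, Mbeki, Vasquez, Marino, Nguyen, Salazar, Dimitriou.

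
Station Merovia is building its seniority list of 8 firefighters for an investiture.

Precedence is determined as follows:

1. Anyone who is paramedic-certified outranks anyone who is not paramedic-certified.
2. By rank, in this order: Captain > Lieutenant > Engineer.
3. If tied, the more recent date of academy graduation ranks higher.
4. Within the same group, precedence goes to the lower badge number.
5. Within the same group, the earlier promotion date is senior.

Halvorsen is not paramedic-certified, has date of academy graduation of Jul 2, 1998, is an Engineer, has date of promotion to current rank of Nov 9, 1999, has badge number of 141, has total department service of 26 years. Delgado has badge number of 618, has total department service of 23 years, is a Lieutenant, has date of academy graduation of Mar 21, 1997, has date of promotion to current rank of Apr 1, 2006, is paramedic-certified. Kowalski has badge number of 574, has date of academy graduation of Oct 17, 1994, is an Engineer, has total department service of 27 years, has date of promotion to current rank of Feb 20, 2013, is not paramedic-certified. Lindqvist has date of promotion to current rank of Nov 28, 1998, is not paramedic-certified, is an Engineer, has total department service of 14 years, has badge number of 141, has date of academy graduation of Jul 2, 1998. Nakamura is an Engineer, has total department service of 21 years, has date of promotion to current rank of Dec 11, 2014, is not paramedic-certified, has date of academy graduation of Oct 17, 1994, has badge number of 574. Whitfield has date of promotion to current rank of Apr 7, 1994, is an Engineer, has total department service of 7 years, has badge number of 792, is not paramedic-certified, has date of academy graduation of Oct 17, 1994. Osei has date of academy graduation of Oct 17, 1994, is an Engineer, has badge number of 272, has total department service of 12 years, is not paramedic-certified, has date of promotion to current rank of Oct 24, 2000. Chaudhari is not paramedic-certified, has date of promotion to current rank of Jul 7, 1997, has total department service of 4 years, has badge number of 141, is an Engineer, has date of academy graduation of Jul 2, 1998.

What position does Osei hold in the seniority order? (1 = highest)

5

By the first rule: Delgado (paramedic-certified); then Chaudhari, Lindqvist, Halvorsen, Osei, Kowalski, Nakamura and Whitfield (each not paramedic-certified).
Chaudhari, Lindqvist, Halvorsen, Osei, Kowalski, Nakamura and Whitfield are each Engineer, so the next rule applies.
Among Chaudhari, Lindqvist, Halvorsen, Osei, Kowalski, Nakamura and Whitfield, by date of academy graduation (later first): Chaudhari, Lindqvist and Halvorsen (Jul 2, 1998) before Osei, Kowalski, Nakamura and Whitfield (Oct 17, 1994).
Chaudhari, Lindqvist and Halvorsen all have badge number 141, so the next rule applies.
Among Chaudhari, Lindqvist and Halvorsen, by date of promotion to current rank (earlier first): Chaudhari (Jul 7, 1997) before Lindqvist (Nov 28, 1998) before Halvorsen (Nov 9, 1999).
Among Osei, Kowalski, Nakamura and Whitfield, by badge number (lower first): Osei (272) before Kowalski and Nakamura (574) before Whitfield (792).
Among Kowalski and Nakamura, by date of promotion to current rank (earlier first): Kowalski (Feb 20, 2013) before Nakamura (Dec 11, 2014).
Order: Delgado, Chaudhari, Lindqvist, Halvorsen, Osei, Kowalski, Nakamura, Whitfield. So position 5.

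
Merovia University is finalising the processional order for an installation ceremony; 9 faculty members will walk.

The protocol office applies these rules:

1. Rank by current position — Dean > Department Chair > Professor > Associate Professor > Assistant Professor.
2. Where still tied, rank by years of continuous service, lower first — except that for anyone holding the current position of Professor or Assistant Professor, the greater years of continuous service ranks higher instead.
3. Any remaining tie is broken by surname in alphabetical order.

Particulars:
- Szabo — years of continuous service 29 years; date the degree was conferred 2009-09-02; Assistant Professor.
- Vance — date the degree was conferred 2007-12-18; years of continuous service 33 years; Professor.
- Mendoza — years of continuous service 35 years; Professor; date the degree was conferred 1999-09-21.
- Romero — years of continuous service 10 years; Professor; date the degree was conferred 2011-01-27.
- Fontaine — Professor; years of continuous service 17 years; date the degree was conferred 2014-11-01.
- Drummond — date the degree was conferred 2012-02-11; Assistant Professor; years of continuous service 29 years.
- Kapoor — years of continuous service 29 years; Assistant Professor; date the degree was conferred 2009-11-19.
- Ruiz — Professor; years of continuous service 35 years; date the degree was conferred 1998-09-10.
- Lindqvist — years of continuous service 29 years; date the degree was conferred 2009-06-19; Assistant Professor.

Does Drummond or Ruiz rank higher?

By current position: Mendoza, Ruiz, Vance, Fontaine and Romero (Professor); then Drummond, Kapoor, Lindqvist and Szabo (Assistant Professor).
Among Mendoza, Ruiz, Vance, Fontaine and Romero, by years of continuous service (higher first) (reversed rule for this group): Mendoza and Ruiz (35 years) before Vance (33 years) before Fontaine (17 years) before Romero (10 years).
Among Mendoza and Ruiz, alphabetically by surname: Mendoza before Ruiz.
Drummond, Kapoor, Lindqvist and Szabo all have years of continuous service 29 years, so the next rule applies.
Among Drummond, Kapoor, Lindqvist and Szabo, alphabetically by surname: Drummond before Kapoor before Lindqvist before Szabo.
So Ruiz takes precedence.

Ruiz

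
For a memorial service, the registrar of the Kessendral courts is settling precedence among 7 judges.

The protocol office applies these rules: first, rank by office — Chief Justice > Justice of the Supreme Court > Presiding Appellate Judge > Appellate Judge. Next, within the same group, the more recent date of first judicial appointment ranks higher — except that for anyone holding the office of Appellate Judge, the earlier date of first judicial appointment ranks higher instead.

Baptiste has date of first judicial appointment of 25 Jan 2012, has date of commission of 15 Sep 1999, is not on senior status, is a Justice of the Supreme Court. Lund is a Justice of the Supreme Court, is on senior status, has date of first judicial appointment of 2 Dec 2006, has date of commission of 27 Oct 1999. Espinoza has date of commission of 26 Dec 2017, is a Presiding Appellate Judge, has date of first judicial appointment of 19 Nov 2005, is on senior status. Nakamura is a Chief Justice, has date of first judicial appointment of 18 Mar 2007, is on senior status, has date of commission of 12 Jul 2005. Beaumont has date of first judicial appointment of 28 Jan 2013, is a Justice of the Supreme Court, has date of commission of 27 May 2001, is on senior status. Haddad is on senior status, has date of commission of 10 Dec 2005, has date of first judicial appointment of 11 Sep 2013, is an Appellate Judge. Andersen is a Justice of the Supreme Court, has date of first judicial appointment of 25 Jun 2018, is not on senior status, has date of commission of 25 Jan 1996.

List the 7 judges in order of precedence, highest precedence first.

Nakamura, Andersen, Beaumont, Baptiste, Lund, Espinoza, Haddad

By office: Nakamura (Chief Justice); then Andersen, Beaumont, Baptiste and Lund (Justice of the Supreme Court); then Espinoza (Presiding Appellate Judge); then Haddad (Appellate Judge).
Among Andersen, Beaumont, Baptiste and Lund, by date of first judicial appointment (later first): Andersen (25 Jun 2018) before Beaumont (28 Jan 2013) before Baptiste (25 Jan 2012) before Lund (2 Dec 2006).
Full order: Nakamura, Andersen, Beaumont, Baptiste, Lund, Espinoza, Haddad.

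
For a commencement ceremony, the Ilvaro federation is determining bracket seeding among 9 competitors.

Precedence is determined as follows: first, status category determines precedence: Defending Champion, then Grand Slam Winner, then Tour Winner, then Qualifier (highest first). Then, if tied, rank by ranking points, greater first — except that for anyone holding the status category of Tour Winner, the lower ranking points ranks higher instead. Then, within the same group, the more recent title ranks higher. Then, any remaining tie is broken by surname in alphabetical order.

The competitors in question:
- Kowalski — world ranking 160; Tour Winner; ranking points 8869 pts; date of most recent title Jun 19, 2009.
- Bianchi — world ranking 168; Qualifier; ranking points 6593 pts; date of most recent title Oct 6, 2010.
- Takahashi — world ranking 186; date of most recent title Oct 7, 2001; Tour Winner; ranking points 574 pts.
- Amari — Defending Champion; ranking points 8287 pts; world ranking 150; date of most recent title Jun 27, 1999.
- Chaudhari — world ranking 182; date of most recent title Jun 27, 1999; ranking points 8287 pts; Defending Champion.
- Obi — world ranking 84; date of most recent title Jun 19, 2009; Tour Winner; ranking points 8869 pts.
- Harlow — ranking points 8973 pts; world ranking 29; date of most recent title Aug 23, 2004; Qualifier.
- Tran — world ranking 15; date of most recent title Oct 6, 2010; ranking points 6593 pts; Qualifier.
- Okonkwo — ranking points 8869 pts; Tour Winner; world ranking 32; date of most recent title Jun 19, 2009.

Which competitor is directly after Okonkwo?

By status category: Amari and Chaudhari (Defending Champion); then Takahashi, Kowalski, Obi and Okonkwo (Tour Winner); then Harlow, Bianchi and Tran (Qualifier).
Amari and Chaudhari both have ranking points 8287 pts, so the next rule applies.
Amari and Chaudhari both have date of most recent title Jun 27, 1999, so the next rule applies.
Among Amari and Chaudhari, alphabetically by surname: Amari before Chaudhari.
Among Takahashi, Kowalski, Obi and Okonkwo, by ranking points (lower first) (reversed rule for this group): Takahashi (574 pts) before Kowalski, Obi and Okonkwo (8869 pts).
Kowalski, Obi and Okonkwo all have date of most recent title Jun 19, 2009, so the next rule applies.
Among Kowalski, Obi and Okonkwo, alphabetically by surname: Kowalski before Obi before Okonkwo.
Among Harlow, Bianchi and Tran, by ranking points (higher first): Harlow (8973 pts) before Bianchi and Tran (6593 pts).
Bianchi and Tran both have date of most recent title Oct 6, 2010, so the next rule applies.
Among Bianchi and Tran, alphabetically by surname: Bianchi before Tran.
Order: Amari, Chaudhari, Takahashi, Kowalski, Obi, Okonkwo, Harlow, Bianchi, Tran.

Harlow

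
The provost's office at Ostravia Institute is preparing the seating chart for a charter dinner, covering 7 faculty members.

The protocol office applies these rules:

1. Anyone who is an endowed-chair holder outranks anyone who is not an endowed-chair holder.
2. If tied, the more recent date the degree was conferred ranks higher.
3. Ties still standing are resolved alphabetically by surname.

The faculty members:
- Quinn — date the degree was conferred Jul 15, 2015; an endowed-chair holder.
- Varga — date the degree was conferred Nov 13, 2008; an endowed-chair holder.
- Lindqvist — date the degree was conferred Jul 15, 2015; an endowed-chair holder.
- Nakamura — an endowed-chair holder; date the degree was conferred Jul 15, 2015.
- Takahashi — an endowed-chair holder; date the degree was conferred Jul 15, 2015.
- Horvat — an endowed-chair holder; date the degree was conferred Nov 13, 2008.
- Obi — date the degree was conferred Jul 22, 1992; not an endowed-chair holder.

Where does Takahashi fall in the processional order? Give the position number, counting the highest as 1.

4

By the first rule: Lindqvist, Nakamura, Quinn, Takahashi, Horvat and Varga (each an endowed-chair holder); then Obi (not an endowed-chair holder).
Among Lindqvist, Nakamura, Quinn, Takahashi, Horvat and Varga, by date the degree was conferred (later first): Lindqvist, Nakamura, Quinn and Takahashi (Jul 15, 2015) before Horvat and Varga (Nov 13, 2008).
Among Lindqvist, Nakamura, Quinn and Takahashi, alphabetically by surname: Lindqvist before Nakamura before Quinn before Takahashi.
Among Horvat and Varga, alphabetically by surname: Horvat before Varga.
Order: Lindqvist, Nakamura, Quinn, Takahashi, Horvat, Varga, Obi. So position 4.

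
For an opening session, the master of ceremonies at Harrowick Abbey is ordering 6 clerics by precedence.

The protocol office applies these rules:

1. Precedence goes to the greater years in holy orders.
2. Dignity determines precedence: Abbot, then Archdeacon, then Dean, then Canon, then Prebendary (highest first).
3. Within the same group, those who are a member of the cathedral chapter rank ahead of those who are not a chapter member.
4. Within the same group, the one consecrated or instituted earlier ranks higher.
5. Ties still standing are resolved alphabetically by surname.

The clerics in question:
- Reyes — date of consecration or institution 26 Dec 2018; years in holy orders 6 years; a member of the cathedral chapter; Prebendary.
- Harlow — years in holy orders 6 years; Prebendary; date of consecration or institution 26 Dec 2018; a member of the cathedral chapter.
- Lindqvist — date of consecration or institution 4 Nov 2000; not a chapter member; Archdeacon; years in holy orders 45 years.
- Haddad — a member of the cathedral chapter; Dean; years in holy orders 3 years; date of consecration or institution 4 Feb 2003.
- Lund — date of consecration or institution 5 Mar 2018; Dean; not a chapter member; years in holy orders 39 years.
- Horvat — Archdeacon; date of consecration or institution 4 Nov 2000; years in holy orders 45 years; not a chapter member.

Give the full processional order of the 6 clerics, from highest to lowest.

By years in holy orders (higher first): Horvat and Lindqvist (both 45 years); then Lund (39 years); then Harlow and Reyes (both 6 years); then Haddad (3 years).
Horvat and Lindqvist are each Archdeacon, so the next rule applies.
Horvat and Lindqvist are each not a chapter member, so the next rule applies.
Horvat and Lindqvist both have date of consecration or institution 4 Nov 2000, so the next rule applies.
Among Horvat and Lindqvist, alphabetically by surname: Horvat before Lindqvist.
Harlow and Reyes are each Prebendary, so the next rule applies.
Harlow and Reyes are each a member of the cathedral chapter, so the next rule applies.
Harlow and Reyes both have date of consecration or institution 26 Dec 2018, so the next rule applies.
Among Harlow and Reyes, alphabetically by surname: Harlow before Reyes.
Full order: Horvat, Lindqvist, Lund, Harlow, Reyes, Haddad.

Horvat, Lindqvist, Lund, Harlow, Reyes, Haddad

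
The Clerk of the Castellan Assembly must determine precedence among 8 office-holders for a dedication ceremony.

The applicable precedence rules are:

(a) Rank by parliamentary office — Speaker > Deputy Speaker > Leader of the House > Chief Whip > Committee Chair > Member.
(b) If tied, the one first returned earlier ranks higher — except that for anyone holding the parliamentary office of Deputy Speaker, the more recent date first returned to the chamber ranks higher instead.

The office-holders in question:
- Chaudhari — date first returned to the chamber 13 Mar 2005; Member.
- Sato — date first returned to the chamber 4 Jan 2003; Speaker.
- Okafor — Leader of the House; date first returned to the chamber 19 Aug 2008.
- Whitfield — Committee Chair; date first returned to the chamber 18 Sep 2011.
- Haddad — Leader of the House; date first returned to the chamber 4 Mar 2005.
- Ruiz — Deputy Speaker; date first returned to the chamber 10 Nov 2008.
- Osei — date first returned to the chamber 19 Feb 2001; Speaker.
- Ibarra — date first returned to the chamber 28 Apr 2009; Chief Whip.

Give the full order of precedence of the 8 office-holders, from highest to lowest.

Osei, Sato, Ruiz, Haddad, Okafor, Ibarra, Whitfield, Chaudhari

By parliamentary office: Osei and Sato (Speaker); then Ruiz (Deputy Speaker); then Haddad and Okafor (Leader of the House); then Ibarra (Chief Whip); then Whitfield (Committee Chair); then Chaudhari (Member).
Among Osei and Sato, by date first returned to the chamber (earlier first): Osei (19 Feb 2001) before Sato (4 Jan 2003).
Among Haddad and Okafor, by date first returned to the chamber (earlier first): Haddad (4 Mar 2005) before Okafor (19 Aug 2008).
Full order: Osei, Sato, Ruiz, Haddad, Okafor, Ibarra, Whitfield, Chaudhari.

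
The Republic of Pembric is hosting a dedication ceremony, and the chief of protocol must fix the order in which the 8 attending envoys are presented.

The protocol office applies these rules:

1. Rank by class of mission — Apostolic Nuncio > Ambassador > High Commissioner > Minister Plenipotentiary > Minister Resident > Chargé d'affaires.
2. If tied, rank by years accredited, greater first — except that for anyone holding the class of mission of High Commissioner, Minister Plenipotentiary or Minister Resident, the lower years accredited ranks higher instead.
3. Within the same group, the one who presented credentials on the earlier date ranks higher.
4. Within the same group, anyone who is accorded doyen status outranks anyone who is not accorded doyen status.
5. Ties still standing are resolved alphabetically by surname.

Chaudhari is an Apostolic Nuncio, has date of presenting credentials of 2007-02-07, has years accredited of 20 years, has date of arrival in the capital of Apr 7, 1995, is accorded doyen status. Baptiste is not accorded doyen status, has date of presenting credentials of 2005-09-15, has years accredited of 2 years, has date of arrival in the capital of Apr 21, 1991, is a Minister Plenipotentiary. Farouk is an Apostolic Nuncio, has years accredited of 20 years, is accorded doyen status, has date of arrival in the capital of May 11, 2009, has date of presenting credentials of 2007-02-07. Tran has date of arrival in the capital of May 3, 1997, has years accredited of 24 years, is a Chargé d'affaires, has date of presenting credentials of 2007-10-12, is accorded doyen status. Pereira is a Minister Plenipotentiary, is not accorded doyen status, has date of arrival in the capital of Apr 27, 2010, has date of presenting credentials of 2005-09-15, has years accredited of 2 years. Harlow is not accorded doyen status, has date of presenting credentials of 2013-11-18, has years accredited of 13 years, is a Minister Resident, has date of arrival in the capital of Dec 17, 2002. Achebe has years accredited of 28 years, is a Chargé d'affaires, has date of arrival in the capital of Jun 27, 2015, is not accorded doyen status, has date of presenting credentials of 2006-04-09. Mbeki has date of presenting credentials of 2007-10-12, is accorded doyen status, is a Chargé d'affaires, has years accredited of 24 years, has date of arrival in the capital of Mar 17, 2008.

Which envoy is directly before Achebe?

Harlow

By class of mission: Chaudhari and Farouk (Apostolic Nuncio); then Baptiste and Pereira (Minister Plenipotentiary); then Harlow (Minister Resident); then Achebe, Mbeki and Tran (Chargé d'affaires).
Chaudhari and Farouk both have years accredited 20 years, so the next rule applies.
Chaudhari and Farouk both have date of presenting credentials 2007-02-07, so the next rule applies.
Chaudhari and Farouk are each accorded doyen status, so the next rule applies.
Among Chaudhari and Farouk, alphabetically by surname: Chaudhari before Farouk.
Baptiste and Pereira both have years accredited 2 years, so the next rule applies.
Baptiste and Pereira both have date of presenting credentials 2005-09-15, so the next rule applies.
Baptiste and Pereira are each not accorded doyen status, so the next rule applies.
Among Baptiste and Pereira, alphabetically by surname: Baptiste before Pereira.
Among Achebe, Mbeki and Tran, by years accredited (higher first): Achebe (28 years) before Mbeki and Tran (24 years).
Mbeki and Tran both have date of presenting credentials 2007-10-12, so the next rule applies.
Mbeki and Tran are each accorded doyen status, so the next rule applies.
Among Mbeki and Tran, alphabetically by surname: Mbeki before Tran.
Order: Chaudhari, Farouk, Baptiste, Pereira, Harlow, Achebe, Mbeki, Tran.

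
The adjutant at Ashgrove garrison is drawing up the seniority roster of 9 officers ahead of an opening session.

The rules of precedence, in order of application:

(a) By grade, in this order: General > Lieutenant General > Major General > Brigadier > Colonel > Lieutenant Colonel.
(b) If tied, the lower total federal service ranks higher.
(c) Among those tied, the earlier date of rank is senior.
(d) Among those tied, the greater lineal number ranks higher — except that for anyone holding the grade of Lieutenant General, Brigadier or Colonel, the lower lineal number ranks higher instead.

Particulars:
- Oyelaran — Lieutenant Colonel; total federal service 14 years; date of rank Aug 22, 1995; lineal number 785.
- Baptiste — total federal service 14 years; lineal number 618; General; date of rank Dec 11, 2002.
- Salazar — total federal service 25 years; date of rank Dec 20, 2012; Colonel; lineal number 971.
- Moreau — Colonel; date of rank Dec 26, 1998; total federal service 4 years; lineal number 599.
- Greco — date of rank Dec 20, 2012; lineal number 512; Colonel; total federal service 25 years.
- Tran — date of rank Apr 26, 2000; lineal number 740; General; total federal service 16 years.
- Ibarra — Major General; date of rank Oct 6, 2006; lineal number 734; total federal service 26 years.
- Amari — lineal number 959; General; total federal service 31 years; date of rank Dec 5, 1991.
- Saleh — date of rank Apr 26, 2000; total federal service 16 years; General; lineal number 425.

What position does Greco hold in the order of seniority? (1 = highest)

By grade: Baptiste, Tran, Saleh and Amari (General); then Ibarra (Major General); then Moreau, Greco and Salazar (Colonel); then Oyelaran (Lieutenant Colonel).
Among Baptiste, Tran, Saleh and Amari, by total federal service (lower first): Baptiste (14 years) before Tran and Saleh (16 years) before Amari (31 years).
Tran and Saleh both have date of rank Apr 26, 2000, so the next rule applies.
Among Tran and Saleh, by lineal number (higher first): Tran (740) before Saleh (425).
Among Moreau, Greco and Salazar, by total federal service (lower first): Moreau (4 years) before Greco and Salazar (25 years).
Greco and Salazar both have date of rank Dec 20, 2012, so the next rule applies.
Among Greco and Salazar, by lineal number (lower first) (reversed rule for this group): Greco (512) before Salazar (971).
Order: Baptiste, Tran, Saleh, Amari, Ibarra, Moreau, Greco, Salazar, Oyelaran. So position 7.

7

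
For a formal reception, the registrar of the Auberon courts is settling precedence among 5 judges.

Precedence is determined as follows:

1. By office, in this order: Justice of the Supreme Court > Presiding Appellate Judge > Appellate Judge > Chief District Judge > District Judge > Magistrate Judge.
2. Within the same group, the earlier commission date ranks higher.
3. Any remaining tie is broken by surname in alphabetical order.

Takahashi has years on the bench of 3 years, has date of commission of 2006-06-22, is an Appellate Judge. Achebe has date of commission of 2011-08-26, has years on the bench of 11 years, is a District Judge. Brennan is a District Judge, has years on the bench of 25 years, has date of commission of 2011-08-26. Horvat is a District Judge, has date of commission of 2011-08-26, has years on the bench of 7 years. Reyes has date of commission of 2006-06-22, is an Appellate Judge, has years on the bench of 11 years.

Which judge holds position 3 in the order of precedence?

Achebe

By office: Reyes and Takahashi (Appellate Judge); then Achebe, Brennan and Horvat (District Judge).
Reyes and Takahashi both have date of commission 2006-06-22, so the next rule applies.
Among Reyes and Takahashi, alphabetically by surname: Reyes before Takahashi.
Achebe, Brennan and Horvat all have date of commission 2011-08-26, so the next rule applies.
Among Achebe, Brennan and Horvat, alphabetically by surname: Achebe before Brennan before Horvat.
Order: Reyes, Takahashi, Achebe, Brennan, Horvat.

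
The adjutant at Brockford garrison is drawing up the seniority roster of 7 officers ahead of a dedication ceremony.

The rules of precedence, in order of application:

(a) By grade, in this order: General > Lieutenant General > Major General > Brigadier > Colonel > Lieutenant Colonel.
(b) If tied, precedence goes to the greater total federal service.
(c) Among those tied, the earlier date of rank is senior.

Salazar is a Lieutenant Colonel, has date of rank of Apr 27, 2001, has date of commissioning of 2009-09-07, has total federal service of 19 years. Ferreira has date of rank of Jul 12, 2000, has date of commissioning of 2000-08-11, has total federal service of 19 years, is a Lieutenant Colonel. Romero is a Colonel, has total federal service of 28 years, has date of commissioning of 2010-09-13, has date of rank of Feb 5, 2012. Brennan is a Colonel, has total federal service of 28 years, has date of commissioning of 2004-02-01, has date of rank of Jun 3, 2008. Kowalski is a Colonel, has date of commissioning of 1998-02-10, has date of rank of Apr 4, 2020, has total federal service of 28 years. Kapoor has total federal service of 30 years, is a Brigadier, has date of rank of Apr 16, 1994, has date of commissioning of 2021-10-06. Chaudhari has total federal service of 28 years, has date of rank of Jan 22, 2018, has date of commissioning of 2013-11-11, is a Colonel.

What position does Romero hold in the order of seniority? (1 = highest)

By grade: Kapoor (Brigadier); then Brennan, Romero, Chaudhari and Kowalski (Colonel); then Ferreira and Salazar (Lieutenant Colonel).
Brennan, Romero, Chaudhari and Kowalski all have total federal service 28 years, so the next rule applies.
Among Brennan, Romero, Chaudhari and Kowalski, by date of rank (earlier first): Brennan (Jun 3, 2008) before Romero (Feb 5, 2012) before Chaudhari (Jan 22, 2018) before Kowalski (Apr 4, 2020).
Ferreira and Salazar both have total federal service 19 years, so the next rule applies.
Among Ferreira and Salazar, by date of rank (earlier first): Ferreira (Jul 12, 2000) before Salazar (Apr 27, 2001).
Order: Kapoor, Brennan, Romero, Chaudhari, Kowalski, Ferreira, Salazar. So position 3.

3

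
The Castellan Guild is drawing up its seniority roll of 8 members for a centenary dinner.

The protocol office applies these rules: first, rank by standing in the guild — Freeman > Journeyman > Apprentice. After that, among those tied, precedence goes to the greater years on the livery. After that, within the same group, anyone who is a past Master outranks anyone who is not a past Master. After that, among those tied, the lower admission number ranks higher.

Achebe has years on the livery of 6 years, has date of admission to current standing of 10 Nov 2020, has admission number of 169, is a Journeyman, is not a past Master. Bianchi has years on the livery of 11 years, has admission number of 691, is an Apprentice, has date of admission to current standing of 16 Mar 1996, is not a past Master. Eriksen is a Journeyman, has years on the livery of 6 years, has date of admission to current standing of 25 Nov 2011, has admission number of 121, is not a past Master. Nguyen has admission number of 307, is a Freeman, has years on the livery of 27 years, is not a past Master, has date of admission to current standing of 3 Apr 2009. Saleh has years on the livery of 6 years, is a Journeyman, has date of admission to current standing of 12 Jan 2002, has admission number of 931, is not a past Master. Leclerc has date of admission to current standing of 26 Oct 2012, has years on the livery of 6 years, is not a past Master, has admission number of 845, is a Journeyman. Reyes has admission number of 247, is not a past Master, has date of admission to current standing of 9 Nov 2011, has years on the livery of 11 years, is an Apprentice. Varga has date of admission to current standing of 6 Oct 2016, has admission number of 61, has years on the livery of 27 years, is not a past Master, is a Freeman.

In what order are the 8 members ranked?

Varga, Nguyen, Eriksen, Achebe, Leclerc, Saleh, Reyes, Bianchi

By standing in the guild: Varga and Nguyen (Freeman); then Eriksen, Achebe, Leclerc and Saleh (Journeyman); then Reyes and Bianchi (Apprentice).
Varga and Nguyen both have years on the livery 27 years, so the next rule applies.
Varga and Nguyen are each not a past Master, so the next rule applies.
Among Varga and Nguyen, by admission number (lower first): Varga (61) before Nguyen (307).
Eriksen, Achebe, Leclerc and Saleh all have years on the livery 6 years, so the next rule applies.
Eriksen, Achebe, Leclerc and Saleh are each not a past Master, so the next rule applies.
Among Eriksen, Achebe, Leclerc and Saleh, by admission number (lower first): Eriksen (121) before Achebe (169) before Leclerc (845) before Saleh (931).
Reyes and Bianchi both have years on the livery 11 years, so the next rule applies.
Reyes and Bianchi are each not a past Master, so the next rule applies.
Among Reyes and Bianchi, by admission number (lower first): Reyes (247) before Bianchi (691).
Full order: Varga, Nguyen, Eriksen, Achebe, Leclerc, Saleh, Reyes, Bianchi.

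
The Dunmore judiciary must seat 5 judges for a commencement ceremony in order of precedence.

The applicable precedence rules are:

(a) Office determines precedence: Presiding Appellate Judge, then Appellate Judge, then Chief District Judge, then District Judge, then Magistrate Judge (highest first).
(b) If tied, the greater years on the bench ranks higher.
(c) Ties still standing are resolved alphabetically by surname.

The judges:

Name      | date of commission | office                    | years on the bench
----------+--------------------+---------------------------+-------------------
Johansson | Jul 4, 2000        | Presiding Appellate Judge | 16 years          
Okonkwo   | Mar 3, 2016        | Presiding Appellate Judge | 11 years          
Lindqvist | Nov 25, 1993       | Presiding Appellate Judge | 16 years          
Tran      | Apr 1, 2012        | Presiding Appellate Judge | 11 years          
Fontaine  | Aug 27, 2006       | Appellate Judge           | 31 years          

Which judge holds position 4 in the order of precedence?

Tran

By office: Johansson, Lindqvist, Okonkwo and Tran (Presiding Appellate Judge); then Fontaine (Appellate Judge).
Among Johansson, Lindqvist, Okonkwo and Tran, by years on the bench (higher first): Johansson and Lindqvist (16 years) before Okonkwo and Tran (11 years).
Among Johansson and Lindqvist, alphabetically by surname: Johansson before Lindqvist.
Among Okonkwo and Tran, alphabetically by surname: Okonkwo before Tran.
Order: Johansson, Lindqvist, Okonkwo, Tran, Fontaine.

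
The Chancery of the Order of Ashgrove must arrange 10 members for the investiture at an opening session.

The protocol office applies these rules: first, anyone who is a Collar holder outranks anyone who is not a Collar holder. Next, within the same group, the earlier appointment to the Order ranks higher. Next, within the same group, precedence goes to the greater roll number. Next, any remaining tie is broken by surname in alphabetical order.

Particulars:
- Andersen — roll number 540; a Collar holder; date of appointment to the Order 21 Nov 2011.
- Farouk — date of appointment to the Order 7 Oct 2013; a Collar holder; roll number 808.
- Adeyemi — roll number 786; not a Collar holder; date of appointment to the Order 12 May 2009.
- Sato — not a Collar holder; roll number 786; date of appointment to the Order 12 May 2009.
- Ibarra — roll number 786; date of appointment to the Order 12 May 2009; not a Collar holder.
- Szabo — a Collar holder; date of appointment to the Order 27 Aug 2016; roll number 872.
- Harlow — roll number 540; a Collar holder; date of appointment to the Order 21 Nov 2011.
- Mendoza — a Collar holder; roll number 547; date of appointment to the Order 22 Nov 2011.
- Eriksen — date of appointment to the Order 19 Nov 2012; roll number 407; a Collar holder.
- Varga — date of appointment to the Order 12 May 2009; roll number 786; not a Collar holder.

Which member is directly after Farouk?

Szabo

By the first rule: Andersen, Harlow, Mendoza, Eriksen, Farouk and Szabo (each a Collar holder); then Adeyemi, Ibarra, Sato and Varga (each not a Collar holder).
Among Andersen, Harlow, Mendoza, Eriksen, Farouk and Szabo, by date of appointment to the Order (earlier first): Andersen and Harlow (21 Nov 2011) before Mendoza (22 Nov 2011) before Eriksen (19 Nov 2012) before Farouk (7 Oct 2013) before Szabo (27 Aug 2016).
Andersen and Harlow both have roll number 540, so the next rule applies.
Among Andersen and Harlow, alphabetically by surname: Andersen before Harlow.
Adeyemi, Ibarra, Sato and Varga all have date of appointment to the Order 12 May 2009, so the next rule applies.
Adeyemi, Ibarra, Sato and Varga all have roll number 786, so the next rule applies.
Among Adeyemi, Ibarra, Sato and Varga, alphabetically by surname: Adeyemi before Ibarra before Sato before Varga.
Order: Andersen, Harlow, Mendoza, Eriksen, Farouk, Szabo, Adeyemi, Ibarra, Sato, Varga.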